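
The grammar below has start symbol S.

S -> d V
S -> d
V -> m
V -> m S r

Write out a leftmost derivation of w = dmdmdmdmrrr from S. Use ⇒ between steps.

S ⇒ dV ⇒ dmSr ⇒ dmdVr ⇒ dmdmSrr ⇒ dmdmdVrr ⇒ dmdmdmSrrr ⇒ dmdmdmdVrrr ⇒ dmdmdmdmrrr

S ⇒ dV   [S -> d V]
dV ⇒ dmSr   [V -> m S r]
dmSr ⇒ dmdVr   [S -> d V]
dmdVr ⇒ dmdmSrr   [V -> m S r]
dmdmSrr ⇒ dmdmdVrr   [S -> d V]
dmdmdVrr ⇒ dmdmdmSrrr   [V -> m S r]
dmdmdmSrrr ⇒ dmdmdmdVrrr   [S -> d V]
dmdmdmdVrrr ⇒ dmdmdmdmrrr   [V -> m]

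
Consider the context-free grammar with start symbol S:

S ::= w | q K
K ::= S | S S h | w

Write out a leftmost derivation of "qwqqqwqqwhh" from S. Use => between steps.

S => qK   [S ::= q K]
qK => qSSh   [K ::= S S h]
qSSh => qwSh   [S ::= w]
qwSh => qwqKh   [S ::= q K]
qwqKh => qwqSShh   [K ::= S S h]
qwqSShh => qwqqKShh   [S ::= q K]
qwqqKShh => qwqqSShh   [K ::= S]
qwqqSShh => qwqqqKShh   [S ::= q K]
qwqqqKShh => qwqqqwShh   [K ::= w]
qwqqqwShh => qwqqqwqKhh   [S ::= q K]
qwqqqwqKhh => qwqqqwqShh   [K ::= S]
qwqqqwqShh => qwqqqwqqKhh   [S ::= q K]
qwqqqwqqKhh => qwqqqwqqwhh   [K ::= w]

S=>qK=>qSSh=>qwSh=>qwqKh=>qwqSShh=>qwqqKShh=>qwqqSShh=>qwqqqKShh=>qwqqqwShh=>qwqqqwqKhh=>qwqqqwqShh=>qwqqqwqqKhh=>qwqqqwqqwhh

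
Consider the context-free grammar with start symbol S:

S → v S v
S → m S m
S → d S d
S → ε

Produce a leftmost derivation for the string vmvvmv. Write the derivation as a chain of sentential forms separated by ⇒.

S ⇒ vSv   [S → v S v]
vSv ⇒ vmSmv   [S → m S m]
vmSmv ⇒ vmvSvmv   [S → v S v]
vmvSvmv ⇒ vmvvmv   [S → ε]

S ⇒ vSv ⇒ vmSmv ⇒ vmvSvmv ⇒ vmvvmv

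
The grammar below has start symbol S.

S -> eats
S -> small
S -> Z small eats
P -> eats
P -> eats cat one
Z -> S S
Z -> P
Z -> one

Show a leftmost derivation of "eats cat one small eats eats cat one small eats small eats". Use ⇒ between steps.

S ⇒ Z small eats   [S -> Z small eats]
Z small eats ⇒ S S small eats   [Z -> S S]
S S small eats ⇒ Z small eats S small eats   [S -> Z small eats]
Z small eats S small eats ⇒ P small eats S small eats   [Z -> P]
P small eats S small eats ⇒ eats cat one small eats S small eats   [P -> eats cat one]
eats cat one small eats S small eats ⇒ eats cat one small eats Z small eats small eats   [S -> Z small eats]
eats cat one small eats Z small eats small eats ⇒ eats cat one small eats P small eats small eats   [Z -> P]
eats cat one small eats P small eats small eats ⇒ eats cat one small eats eats cat one small eats small eats   [P -> eats cat one]

S ⇒ Z small eats ⇒ S S small eats ⇒ Z small eats S small eats ⇒ P small eats S small eats ⇒ eats cat one small eats S small eats ⇒ eats cat one small eats Z small eats small eats ⇒ eats cat one small eats P small eats small eats ⇒ eats cat one small eats eats cat one small eats small eats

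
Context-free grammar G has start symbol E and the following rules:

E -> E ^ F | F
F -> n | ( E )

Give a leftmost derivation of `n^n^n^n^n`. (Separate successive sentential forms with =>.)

E=>E^F=>E^F^F=>E^F^F^F=>E^F^F^F^F=>F^F^F^F^F=>n^F^F^F^F=>n^n^F^F^F=>n^n^n^F^F=>n^n^n^n^F=>n^n^n^n^n

E => E^F   [E -> E ^ F]
E^F => E^F^F   [E -> E ^ F]
E^F^F => E^F^F^F   [E -> E ^ F]
E^F^F^F => E^F^F^F^F   [E -> E ^ F]
E^F^F^F^F => F^F^F^F^F   [E -> F]
F^F^F^F^F => n^F^F^F^F   [F -> n]
n^F^F^F^F => n^n^F^F^F   [F -> n]
n^n^F^F^F => n^n^n^F^F   [F -> n]
n^n^n^F^F => n^n^n^n^F   [F -> n]
n^n^n^n^F => n^n^n^n^n   [F -> n]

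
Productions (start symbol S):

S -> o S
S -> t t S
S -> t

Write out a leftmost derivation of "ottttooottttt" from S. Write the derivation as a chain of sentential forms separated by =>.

S => oS   [S -> o S]
oS => ottS   [S -> t t S]
ottS => ottttS   [S -> t t S]
ottttS => ottttoS   [S -> o S]
ottttoS => ottttooS   [S -> o S]
ottttooS => ottttoooS   [S -> o S]
ottttoooS => ottttooottS   [S -> t t S]
ottttooottS => ottttooottttS   [S -> t t S]
ottttooottttS => ottttooottttt   [S -> t]

S => oS => ottS => ottttS => ottttoS => ottttooS => ottttoooS => ottttooottS => ottttooottttS => ottttooottttt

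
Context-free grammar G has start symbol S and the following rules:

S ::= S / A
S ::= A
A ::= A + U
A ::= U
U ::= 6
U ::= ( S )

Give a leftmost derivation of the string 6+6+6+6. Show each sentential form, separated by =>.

S=>A=>A+U=>A+U+U=>A+U+U+U=>U+U+U+U=>6+U+U+U=>6+6+U+U=>6+6+6+U=>6+6+6+6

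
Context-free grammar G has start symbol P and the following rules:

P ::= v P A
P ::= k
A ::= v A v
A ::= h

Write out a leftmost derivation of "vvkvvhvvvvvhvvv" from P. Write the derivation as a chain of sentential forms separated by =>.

P => vPA   [P ::= v P A]
vPA => vvPAA   [P ::= v P A]
vvPAA => vvkAA   [P ::= k]
vvkAA => vvkvAvA   [A ::= v A v]
vvkvAvA => vvkvvAvvA   [A ::= v A v]
vvkvvAvvA => vvkvvhvvA   [A ::= h]
vvkvvhvvA => vvkvvhvvvAv   [A ::= v A v]
vvkvvhvvvAv => vvkvvhvvvvAvv   [A ::= v A v]
vvkvvhvvvvAvv => vvkvvhvvvvvAvvv   [A ::= v A v]
vvkvvhvvvvvAvvv => vvkvvhvvvvvhvvv   [A ::= h]

P=>vPA=>vvPAA=>vvkAA=>vvkvAvA=>vvkvvAvvA=>vvkvvhvvA=>vvkvvhvvvAv=>vvkvvhvvvvAvv=>vvkvvhvvvvvAvvv=>vvkvvhvvvvvhvvv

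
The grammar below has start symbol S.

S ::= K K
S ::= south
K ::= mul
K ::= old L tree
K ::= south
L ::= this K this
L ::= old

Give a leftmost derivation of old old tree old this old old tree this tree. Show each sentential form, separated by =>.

S => K K => old L tree K => old old tree K => old old tree old L tree => old old tree old this K this tree => old old tree old this old L tree this tree => old old tree old this old old tree this tree

S => K K   [S ::= K K]
K K => old L tree K   [K ::= old L tree]
old L tree K => old old tree K   [L ::= old]
old old tree K => old old tree old L tree   [K ::= old L tree]
old old tree old L tree => old old tree old this K this tree   [L ::= this K this]
old old tree old this K this tree => old old tree old this old L tree this tree   [K ::= old L tree]
old old tree old this old L tree this tree => old old tree old this old old tree this tree   [L ::= old]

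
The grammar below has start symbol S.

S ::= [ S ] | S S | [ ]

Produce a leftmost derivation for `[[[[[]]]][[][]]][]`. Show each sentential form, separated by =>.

S=>SS=>[S]S=>[SS]S=>[[S]S]S=>[[[S]]S]S=>[[[[S]]]S]S=>[[[[[]]]]S]S=>[[[[[]]]][S]]S=>[[[[[]]]][SS]]S=>[[[[[]]]][[]S]]S=>[[[[[]]]][[][]]]S=>[[[[[]]]][[][]]][]

S => SS   [S ::= S S]
SS => [S]S   [S ::= [ S ]]
[S]S => [SS]S   [S ::= S S]
[SS]S => [[S]S]S   [S ::= [ S ]]
[[S]S]S => [[[S]]S]S   [S ::= [ S ]]
[[[S]]S]S => [[[[S]]]S]S   [S ::= [ S ]]
[[[[S]]]S]S => [[[[[]]]]S]S   [S ::= [ ]]
[[[[[]]]]S]S => [[[[[]]]][S]]S   [S ::= [ S ]]
[[[[[]]]][S]]S => [[[[[]]]][SS]]S   [S ::= S S]
[[[[[]]]][SS]]S => [[[[[]]]][[]S]]S   [S ::= [ ]]
[[[[[]]]][[]S]]S => [[[[[]]]][[][]]]S   [S ::= [ ]]
[[[[[]]]][[][]]]S => [[[[[]]]][[][]]][]   [S ::= [ ]]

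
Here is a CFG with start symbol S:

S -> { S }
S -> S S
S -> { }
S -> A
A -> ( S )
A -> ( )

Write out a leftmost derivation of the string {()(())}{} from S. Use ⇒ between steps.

S ⇒ SS ⇒ {S}S ⇒ {SS}S ⇒ {AS}S ⇒ {()S}S ⇒ {()A}S ⇒ {()(S)}S ⇒ {()(A)}S ⇒ {()(())}S ⇒ {()(())}{}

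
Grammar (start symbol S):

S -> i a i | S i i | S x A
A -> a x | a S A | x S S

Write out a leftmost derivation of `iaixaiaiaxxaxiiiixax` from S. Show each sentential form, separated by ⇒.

S⇒SxA⇒SiixA⇒SiiiixA⇒SxAiiiixA⇒SxAxAiiiixA⇒iaixAxAiiiixA⇒iaixaSAxAiiiixA⇒iaixaiaiAxAiiiixA⇒iaixaiaiaxxAiiiixA⇒iaixaiaiaxxaxiiiixA⇒iaixaiaiaxxaxiiiixax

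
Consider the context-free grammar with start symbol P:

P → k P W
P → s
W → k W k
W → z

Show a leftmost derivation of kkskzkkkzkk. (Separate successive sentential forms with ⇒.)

P⇒kPW⇒kkPWW⇒kksWW⇒kkskWkW⇒kkskzkW⇒kkskzkkWk⇒kkskzkkkWkk⇒kkskzkkkzkk

P ⇒ kPW   [P → k P W]
kPW ⇒ kkPWW   [P → k P W]
kkPWW ⇒ kksWW   [P → s]
kksWW ⇒ kkskWkW   [W → k W k]
kkskWkW ⇒ kkskzkW   [W → z]
kkskzkW ⇒ kkskzkkWk   [W → k W k]
kkskzkkWk ⇒ kkskzkkkWkk   [W → k W k]
kkskzkkkWkk ⇒ kkskzkkkzkk   [W → z]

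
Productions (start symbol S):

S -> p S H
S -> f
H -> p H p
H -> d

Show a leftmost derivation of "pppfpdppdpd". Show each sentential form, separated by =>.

S => pSH   [S -> p S H]
pSH => ppSHH   [S -> p S H]
ppSHH => pppSHHH   [S -> p S H]
pppSHHH => pppfHHH   [S -> f]
pppfHHH => pppfpHpHH   [H -> p H p]
pppfpHpHH => pppfpdpHH   [H -> d]
pppfpdpHH => pppfpdppHpH   [H -> p H p]
pppfpdppHpH => pppfpdppdpH   [H -> d]
pppfpdppdpH => pppfpdppdpd   [H -> d]

S => pSH => ppSHH => pppSHHH => pppfHHH => pppfpHpHH => pppfpdpHH => pppfpdppHpH => pppfpdppdpH => pppfpdppdpd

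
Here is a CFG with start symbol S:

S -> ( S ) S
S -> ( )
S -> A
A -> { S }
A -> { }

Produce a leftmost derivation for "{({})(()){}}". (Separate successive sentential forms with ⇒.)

S⇒A⇒{S}⇒{(S)S}⇒{(A)S}⇒{({})S}⇒{({})(S)S}⇒{({})(())S}⇒{({})(())A}⇒{({})(()){}}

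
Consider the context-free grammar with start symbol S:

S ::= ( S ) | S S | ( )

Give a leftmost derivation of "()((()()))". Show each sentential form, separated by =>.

S=>SS=>()S=>()(S)=>()((S))=>()((SS))=>()((()S))=>()((()()))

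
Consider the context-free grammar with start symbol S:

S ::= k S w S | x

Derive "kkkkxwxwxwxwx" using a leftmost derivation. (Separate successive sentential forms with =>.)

S => kSwS => kkSwSwS => kkkSwSwSwS => kkkkSwSwSwSwS => kkkkxwSwSwSwS => kkkkxwxwSwSwS => kkkkxwxwxwSwS => kkkkxwxwxwxwS => kkkkxwxwxwxwx

S => kSwS   [S ::= k S w S]
kSwS => kkSwSwS   [S ::= k S w S]
kkSwSwS => kkkSwSwSwS   [S ::= k S w S]
kkkSwSwSwS => kkkkSwSwSwSwS   [S ::= k S w S]
kkkkSwSwSwSwS => kkkkxwSwSwSwS   [S ::= x]
kkkkxwSwSwSwS => kkkkxwxwSwSwS   [S ::= x]
kkkkxwxwSwSwS => kkkkxwxwxwSwS   [S ::= x]
kkkkxwxwxwSwS => kkkkxwxwxwxwS   [S ::= x]
kkkkxwxwxwxwS => kkkkxwxwxwxwx   [S ::= x]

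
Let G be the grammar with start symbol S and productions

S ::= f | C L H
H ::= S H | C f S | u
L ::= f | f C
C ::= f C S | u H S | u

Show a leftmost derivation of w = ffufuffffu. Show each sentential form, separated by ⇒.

S ⇒ CLH ⇒ fCSLH ⇒ ffCSSLH ⇒ ffuHSSSLH ⇒ ffuSHSSSLH ⇒ ffufHSSSLH ⇒ ffufuSSSLH ⇒ ffufufSSLH ⇒ ffufuffSLH ⇒ ffufufffLH ⇒ ffufuffffH ⇒ ffufuffffu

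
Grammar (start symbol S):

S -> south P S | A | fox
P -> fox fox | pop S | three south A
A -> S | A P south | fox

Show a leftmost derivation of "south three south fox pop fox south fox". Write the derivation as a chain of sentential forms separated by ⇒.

S ⇒ south P S ⇒ south three south A S ⇒ south three south A P south S ⇒ south three south fox P south S ⇒ south three south fox pop S south S ⇒ south three south fox pop A south S ⇒ south three south fox pop fox south S ⇒ south three south fox pop fox south fox

S ⇒ south P S   [S -> south P S]
south P S ⇒ south three south A S   [P -> three south A]
south three south A S ⇒ south three south A P south S   [A -> A P south]
south three south A P south S ⇒ south three south fox P south S   [A -> fox]
south three south fox P south S ⇒ south three south fox pop S south S   [P -> pop S]
south three south fox pop S south S ⇒ south three south fox pop A south S   [S -> A]
south three south fox pop A south S ⇒ south three south fox pop fox south S   [A -> fox]
south three south fox pop fox south S ⇒ south three south fox pop fox south fox   [S -> fox]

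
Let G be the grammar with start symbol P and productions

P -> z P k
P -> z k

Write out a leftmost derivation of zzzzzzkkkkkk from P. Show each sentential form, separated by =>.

P=>zPk=>zzPkk=>zzzPkkk=>zzzzPkkkk=>zzzzzPkkkkk=>zzzzzzkkkkkk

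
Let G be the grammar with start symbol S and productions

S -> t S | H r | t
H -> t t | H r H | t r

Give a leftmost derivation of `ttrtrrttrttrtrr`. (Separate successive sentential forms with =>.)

S => Hr   [S -> H r]
Hr => HrHr   [H -> H r H]
HrHr => ttrHr   [H -> t t]
ttrHr => ttrHrHr   [H -> H r H]
ttrHrHr => ttrHrHrHr   [H -> H r H]
ttrHrHrHr => ttrHrHrHrHr   [H -> H r H]
ttrHrHrHrHr => ttrtrrHrHrHr   [H -> t r]
ttrtrrHrHrHr => ttrtrrttrHrHr   [H -> t t]
ttrtrrttrHrHr => ttrtrrttrttrHr   [H -> t t]
ttrtrrttrttrHr => ttrtrrttrttrtrr   [H -> t r]

S=>Hr=>HrHr=>ttrHr=>ttrHrHr=>ttrHrHrHr=>ttrHrHrHrHr=>ttrtrrHrHrHr=>ttrtrrttrHrHr=>ttrtrrttrttrHr=>ttrtrrttrttrtrr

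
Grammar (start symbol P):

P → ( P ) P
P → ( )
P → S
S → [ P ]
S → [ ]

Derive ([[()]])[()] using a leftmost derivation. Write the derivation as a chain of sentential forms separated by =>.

P => (P)P   [P → ( P ) P]
(P)P => (S)P   [P → S]
(S)P => ([P])P   [S → [ P ]]
([P])P => ([S])P   [P → S]
([S])P => ([[P]])P   [S → [ P ]]
([[P]])P => ([[()]])P   [P → ( )]
([[()]])P => ([[()]])S   [P → S]
([[()]])S => ([[()]])[P]   [S → [ P ]]
([[()]])[P] => ([[()]])[()]   [P → ( )]

P=>(P)P=>(S)P=>([P])P=>([S])P=>([[P]])P=>([[()]])P=>([[()]])S=>([[()]])[P]=>([[()]])[()]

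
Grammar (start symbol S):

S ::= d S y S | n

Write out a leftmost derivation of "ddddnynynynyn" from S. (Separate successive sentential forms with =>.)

S => dSyS => ddSySyS => dddSySySyS => ddddSySySySyS => ddddnySySySyS => ddddnynySySyS => ddddnynynySyS => ddddnynynynyS => ddddnynynynyn

S => dSyS   [S ::= d S y S]
dSyS => ddSySyS   [S ::= d S y S]
ddSySyS => dddSySySyS   [S ::= d S y S]
dddSySySyS => ddddSySySySyS   [S ::= d S y S]
ddddSySySySyS => ddddnySySySyS   [S ::= n]
ddddnySySySyS => ddddnynySySyS   [S ::= n]
ddddnynySySyS => ddddnynynySyS   [S ::= n]
ddddnynynySyS => ddddnynynynyS   [S ::= n]
ddddnynynynyS => ddddnynynynyn   [S ::= n]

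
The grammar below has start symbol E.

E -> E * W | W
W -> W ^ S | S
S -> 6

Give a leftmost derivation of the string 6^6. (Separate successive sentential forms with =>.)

E=>W=>W^S=>S^S=>6^S=>6^6

E => W   [E -> W]
W => W^S   [W -> W ^ S]
W^S => S^S   [W -> S]
S^S => 6^S   [S -> 6]
6^S => 6^6   [S -> 6]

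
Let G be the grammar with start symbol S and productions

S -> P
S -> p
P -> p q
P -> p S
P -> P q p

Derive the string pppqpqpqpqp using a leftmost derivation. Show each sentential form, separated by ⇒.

S⇒P⇒Pqp⇒Pqpqp⇒Pqpqpqp⇒pSqpqpqp⇒pPqpqpqp⇒pPqpqpqpqp⇒ppSqpqpqpqp⇒pppqpqpqpqp

S ⇒ P   [S -> P]
P ⇒ Pqp   [P -> P q p]
Pqp ⇒ Pqpqp   [P -> P q p]
Pqpqp ⇒ Pqpqpqp   [P -> P q p]
Pqpqpqp ⇒ pSqpqpqp   [P -> p S]
pSqpqpqp ⇒ pPqpqpqp   [S -> P]
pPqpqpqp ⇒ pPqpqpqpqp   [P -> P q p]
pPqpqpqpqp ⇒ ppSqpqpqpqp   [P -> p S]
ppSqpqpqpqp ⇒ pppqpqpqpqp   [S -> p]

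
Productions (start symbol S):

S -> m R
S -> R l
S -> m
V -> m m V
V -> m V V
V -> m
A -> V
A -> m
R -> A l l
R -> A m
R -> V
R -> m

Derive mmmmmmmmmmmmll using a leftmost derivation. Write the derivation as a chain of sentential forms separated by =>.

S => mR => mAll => mVll => mmVVll => mmmmVVll => mmmmmmVVll => mmmmmmmVVVll => mmmmmmmmVVll => mmmmmmmmmVVVll => mmmmmmmmmmVVll => mmmmmmmmmmmVll => mmmmmmmmmmmmll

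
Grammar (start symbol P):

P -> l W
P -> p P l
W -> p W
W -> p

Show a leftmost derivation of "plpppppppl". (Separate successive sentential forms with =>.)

P => pPl => plWl => plpWl => plppWl => plpppWl => plppppWl => plpppppWl => plppppppWl => plpppppppl

P => pPl   [P -> p P l]
pPl => plWl   [P -> l W]
plWl => plpWl   [W -> p W]
plpWl => plppWl   [W -> p W]
plppWl => plpppWl   [W -> p W]
plpppWl => plppppWl   [W -> p W]
plppppWl => plpppppWl   [W -> p W]
plpppppWl => plppppppWl   [W -> p W]
plppppppWl => plpppppppl   [W -> p]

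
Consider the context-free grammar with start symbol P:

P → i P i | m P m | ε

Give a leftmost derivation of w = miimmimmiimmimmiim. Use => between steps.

P => mPm => miPim => miiPiim => miimPmiim => miimmPmmiim => miimmiPimmiim => miimmimPmimmiim => miimmimmPmmimmiim => miimmimmiPimmimmiim => miimmimmiimmimmiim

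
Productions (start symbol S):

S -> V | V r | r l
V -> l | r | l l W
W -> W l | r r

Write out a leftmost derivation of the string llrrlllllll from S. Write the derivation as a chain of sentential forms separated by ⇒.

S ⇒ V   [S -> V]
V ⇒ llW   [V -> l l W]
llW ⇒ llWl   [W -> W l]
llWl ⇒ llWll   [W -> W l]
llWll ⇒ llWlll   [W -> W l]
llWlll ⇒ llWllll   [W -> W l]
llWllll ⇒ llWlllll   [W -> W l]
llWlllll ⇒ llWllllll   [W -> W l]
llWllllll ⇒ llWlllllll   [W -> W l]
llWlllllll ⇒ llrrlllllll   [W -> r r]

S⇒V⇒llW⇒llWl⇒llWll⇒llWlll⇒llWllll⇒llWlllll⇒llWllllll⇒llWlllllll⇒llrrlllllll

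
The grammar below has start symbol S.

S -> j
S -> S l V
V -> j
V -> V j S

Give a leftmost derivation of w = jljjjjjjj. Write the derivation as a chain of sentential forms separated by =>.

S => SlV   [S -> S l V]
SlV => jlV   [S -> j]
jlV => jlVjS   [V -> V j S]
jlVjS => jlVjSjS   [V -> V j S]
jlVjSjS => jlVjSjSjS   [V -> V j S]
jlVjSjSjS => jljjSjSjS   [V -> j]
jljjSjSjS => jljjjjSjS   [S -> j]
jljjjjSjS => jljjjjjjS   [S -> j]
jljjjjjjS => jljjjjjjj   [S -> j]

S => SlV => jlV => jlVjS => jlVjSjS => jlVjSjSjS => jljjSjSjS => jljjjjSjS => jljjjjjjS => jljjjjjjj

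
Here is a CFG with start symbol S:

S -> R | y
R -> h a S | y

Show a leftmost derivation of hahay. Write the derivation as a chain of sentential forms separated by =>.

S => R => haS => haR => hahaS => hahaR => hahay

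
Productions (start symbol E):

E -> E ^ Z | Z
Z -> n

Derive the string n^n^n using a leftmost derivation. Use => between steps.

E => E^Z   [E -> E ^ Z]
E^Z => E^Z^Z   [E -> E ^ Z]
E^Z^Z => Z^Z^Z   [E -> Z]
Z^Z^Z => n^Z^Z   [Z -> n]
n^Z^Z => n^n^Z   [Z -> n]
n^n^Z => n^n^n   [Z -> n]

E => E^Z => E^Z^Z => Z^Z^Z => n^Z^Z => n^n^Z => n^n^n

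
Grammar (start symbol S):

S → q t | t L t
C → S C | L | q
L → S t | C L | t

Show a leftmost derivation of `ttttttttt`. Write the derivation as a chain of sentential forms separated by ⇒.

S ⇒ tLt   [S → t L t]
tLt ⇒ tStt   [L → S t]
tStt ⇒ ttLttt   [S → t L t]
ttLttt ⇒ ttStttt   [L → S t]
ttStttt ⇒ tttLttttt   [S → t L t]
tttLttttt ⇒ ttttttttt   [L → t]

S⇒tLt⇒tStt⇒ttLttt⇒ttStttt⇒tttLttttt⇒ttttttttt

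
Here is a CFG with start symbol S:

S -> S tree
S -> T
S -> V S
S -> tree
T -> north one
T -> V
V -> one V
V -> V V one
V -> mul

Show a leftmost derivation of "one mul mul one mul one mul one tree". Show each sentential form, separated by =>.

S => S tree   [S -> S tree]
S tree => V S tree   [S -> V S]
V S tree => one V S tree   [V -> one V]
one V S tree => one mul S tree   [V -> mul]
one mul S tree => one mul T tree   [S -> T]
one mul T tree => one mul V tree   [T -> V]
one mul V tree => one mul V V one tree   [V -> V V one]
one mul V V one tree => one mul V V one V one tree   [V -> V V one]
one mul V V one V one tree => one mul mul V one V one tree   [V -> mul]
one mul mul V one V one tree => one mul mul one V one V one tree   [V -> one V]
one mul mul one V one V one tree => one mul mul one mul one V one tree   [V -> mul]
one mul mul one mul one V one tree => one mul mul one mul one mul one tree   [V -> mul]

S => S tree => V S tree => one V S tree => one mul S tree => one mul T tree => one mul V tree => one mul V V one tree => one mul V V one V one tree => one mul mul V one V one tree => one mul mul one V one V one tree => one mul mul one mul one V one tree => one mul mul one mul one mul one tree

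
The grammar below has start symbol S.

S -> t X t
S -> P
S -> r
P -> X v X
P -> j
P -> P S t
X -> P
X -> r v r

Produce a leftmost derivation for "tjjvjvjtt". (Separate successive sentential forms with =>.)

S => tXt   [S -> t X t]
tXt => tPt   [X -> P]
tPt => tPStt   [P -> P S t]
tPStt => tjStt   [P -> j]
tjStt => tjPtt   [S -> P]
tjPtt => tjXvXtt   [P -> X v X]
tjXvXtt => tjPvXtt   [X -> P]
tjPvXtt => tjXvXvXtt   [P -> X v X]
tjXvXvXtt => tjPvXvXtt   [X -> P]
tjPvXvXtt => tjjvXvXtt   [P -> j]
tjjvXvXtt => tjjvPvXtt   [X -> P]
tjjvPvXtt => tjjvjvXtt   [P -> j]
tjjvjvXtt => tjjvjvPtt   [X -> P]
tjjvjvPtt => tjjvjvjtt   [P -> j]

S=>tXt=>tPt=>tPStt=>tjStt=>tjPtt=>tjXvXtt=>tjPvXtt=>tjXvXvXtt=>tjPvXvXtt=>tjjvXvXtt=>tjjvPvXtt=>tjjvjvXtt=>tjjvjvPtt=>tjjvjvjtt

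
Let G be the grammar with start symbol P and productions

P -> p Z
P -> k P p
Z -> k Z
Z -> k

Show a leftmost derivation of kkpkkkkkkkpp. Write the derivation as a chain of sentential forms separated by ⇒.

P ⇒ kPp   [P -> k P p]
kPp ⇒ kkPpp   [P -> k P p]
kkPpp ⇒ kkpZpp   [P -> p Z]
kkpZpp ⇒ kkpkZpp   [Z -> k Z]
kkpkZpp ⇒ kkpkkZpp   [Z -> k Z]
kkpkkZpp ⇒ kkpkkkZpp   [Z -> k Z]
kkpkkkZpp ⇒ kkpkkkkZpp   [Z -> k Z]
kkpkkkkZpp ⇒ kkpkkkkkZpp   [Z -> k Z]
kkpkkkkkZpp ⇒ kkpkkkkkkZpp   [Z -> k Z]
kkpkkkkkkZpp ⇒ kkpkkkkkkkpp   [Z -> k]

P ⇒ kPp ⇒ kkPpp ⇒ kkpZpp ⇒ kkpkZpp ⇒ kkpkkZpp ⇒ kkpkkkZpp ⇒ kkpkkkkZpp ⇒ kkpkkkkkZpp ⇒ kkpkkkkkkZpp ⇒ kkpkkkkkkkpp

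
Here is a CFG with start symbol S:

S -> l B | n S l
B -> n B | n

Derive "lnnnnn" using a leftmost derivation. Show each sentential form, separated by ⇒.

S ⇒ lB   [S -> l B]
lB ⇒ lnB   [B -> n B]
lnB ⇒ lnnB   [B -> n B]
lnnB ⇒ lnnnB   [B -> n B]
lnnnB ⇒ lnnnnB   [B -> n B]
lnnnnB ⇒ lnnnnn   [B -> n]

S⇒lB⇒lnB⇒lnnB⇒lnnnB⇒lnnnnB⇒lnnnnn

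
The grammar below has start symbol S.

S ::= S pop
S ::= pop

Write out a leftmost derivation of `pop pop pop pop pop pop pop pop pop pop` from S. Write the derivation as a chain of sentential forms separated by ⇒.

S ⇒ S pop ⇒ S pop pop ⇒ S pop pop pop ⇒ S pop pop pop pop ⇒ S pop pop pop pop pop ⇒ S pop pop pop pop pop pop ⇒ S pop pop pop pop pop pop pop ⇒ S pop pop pop pop pop pop pop pop ⇒ S pop pop pop pop pop pop pop pop pop ⇒ pop pop pop pop pop pop pop pop pop pop

S ⇒ S pop   [S ::= S pop]
S pop ⇒ S pop pop   [S ::= S pop]
S pop pop ⇒ S pop pop pop   [S ::= S pop]
S pop pop pop ⇒ S pop pop pop pop   [S ::= S pop]
S pop pop pop pop ⇒ S pop pop pop pop pop   [S ::= S pop]
S pop pop pop pop pop ⇒ S pop pop pop pop pop pop   [S ::= S pop]
S pop pop pop pop pop pop ⇒ S pop pop pop pop pop pop pop   [S ::= S pop]
S pop pop pop pop pop pop pop ⇒ S pop pop pop pop pop pop pop pop   [S ::= S pop]
S pop pop pop pop pop pop pop pop ⇒ S pop pop pop pop pop pop pop pop pop   [S ::= S pop]
S pop pop pop pop pop pop pop pop pop ⇒ pop pop pop pop pop pop pop pop pop pop   [S ::= pop]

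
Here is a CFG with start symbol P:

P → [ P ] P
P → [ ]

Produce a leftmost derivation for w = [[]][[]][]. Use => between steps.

P => [P]P => [[]]P => [[]][P]P => [[]][[]]P => [[]][[]][]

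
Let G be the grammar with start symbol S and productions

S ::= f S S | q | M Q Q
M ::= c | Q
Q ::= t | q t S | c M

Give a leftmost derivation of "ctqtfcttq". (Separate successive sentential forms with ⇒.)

S ⇒ MQQ ⇒ cQQ ⇒ ctQ ⇒ ctqtS ⇒ ctqtfSS ⇒ ctqtfMQQS ⇒ ctqtfcQQS ⇒ ctqtfctQS ⇒ ctqtfcttS ⇒ ctqtfcttq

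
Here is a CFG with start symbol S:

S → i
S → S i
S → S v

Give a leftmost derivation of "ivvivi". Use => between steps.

S => Si => Svi => Sivi => Svivi => Svvivi => ivvivi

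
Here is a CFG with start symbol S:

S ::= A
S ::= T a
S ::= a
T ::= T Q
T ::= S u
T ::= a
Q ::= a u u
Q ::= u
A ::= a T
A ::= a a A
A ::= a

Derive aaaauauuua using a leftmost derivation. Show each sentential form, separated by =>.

S => Ta => TQa => TQQa => SuQQa => AuQQa => aaAuQQa => aaaTuQQa => aaaauQQa => aaaauauuQa => aaaauauuua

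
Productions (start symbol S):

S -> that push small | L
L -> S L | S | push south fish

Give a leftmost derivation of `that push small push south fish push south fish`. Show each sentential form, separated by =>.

S => L => S L => L L => S L L => that push small L L => that push small push south fish L => that push small push south fish push south fish

S => L   [S -> L]
L => S L   [L -> S L]
S L => L L   [S -> L]
L L => S L L   [L -> S L]
S L L => that push small L L   [S -> that push small]
that push small L L => that push small push south fish L   [L -> push south fish]
that push small push south fish L => that push small push south fish push south fish   [L -> push south fish]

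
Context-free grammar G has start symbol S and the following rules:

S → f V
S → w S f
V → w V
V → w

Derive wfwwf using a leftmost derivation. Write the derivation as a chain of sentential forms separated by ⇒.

S ⇒ wSf   [S → w S f]
wSf ⇒ wfVf   [S → f V]
wfVf ⇒ wfwVf   [V → w V]
wfwVf ⇒ wfwwf   [V → w]

S ⇒ wSf ⇒ wfVf ⇒ wfwVf ⇒ wfwwf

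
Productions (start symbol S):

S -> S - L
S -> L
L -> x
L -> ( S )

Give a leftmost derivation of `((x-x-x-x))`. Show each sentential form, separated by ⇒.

S ⇒ L ⇒ (S) ⇒ (L) ⇒ ((S)) ⇒ ((S-L)) ⇒ ((S-L-L)) ⇒ ((S-L-L-L)) ⇒ ((L-L-L-L)) ⇒ ((x-L-L-L)) ⇒ ((x-x-L-L)) ⇒ ((x-x-x-L)) ⇒ ((x-x-x-x))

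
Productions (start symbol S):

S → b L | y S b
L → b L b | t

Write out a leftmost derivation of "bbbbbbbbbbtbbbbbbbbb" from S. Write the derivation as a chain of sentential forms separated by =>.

S => bL => bbLb => bbbLbb => bbbbLbbb => bbbbbLbbbb => bbbbbbLbbbbb => bbbbbbbLbbbbbb => bbbbbbbbLbbbbbbb => bbbbbbbbbLbbbbbbbb => bbbbbbbbbbLbbbbbbbbb => bbbbbbbbbbtbbbbbbbbb

S => bL   [S → b L]
bL => bbLb   [L → b L b]
bbLb => bbbLbb   [L → b L b]
bbbLbb => bbbbLbbb   [L → b L b]
bbbbLbbb => bbbbbLbbbb   [L → b L b]
bbbbbLbbbb => bbbbbbLbbbbb   [L → b L b]
bbbbbbLbbbbb => bbbbbbbLbbbbbb   [L → b L b]
bbbbbbbLbbbbbb => bbbbbbbbLbbbbbbb   [L → b L b]
bbbbbbbbLbbbbbbb => bbbbbbbbbLbbbbbbbb   [L → b L b]
bbbbbbbbbLbbbbbbbb => bbbbbbbbbbLbbbbbbbbb   [L → b L b]
bbbbbbbbbbLbbbbbbbbb => bbbbbbbbbbtbbbbbbbbb   [L → t]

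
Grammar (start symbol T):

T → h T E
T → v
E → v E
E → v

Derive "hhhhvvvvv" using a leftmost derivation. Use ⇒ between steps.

T⇒hTE⇒hhTEE⇒hhhTEEE⇒hhhhTEEEE⇒hhhhvEEEE⇒hhhhvvEEE⇒hhhhvvvEE⇒hhhhvvvvE⇒hhhhvvvvv

T ⇒ hTE   [T → h T E]
hTE ⇒ hhTEE   [T → h T E]
hhTEE ⇒ hhhTEEE   [T → h T E]
hhhTEEE ⇒ hhhhTEEEE   [T → h T E]
hhhhTEEEE ⇒ hhhhvEEEE   [T → v]
hhhhvEEEE ⇒ hhhhvvEEE   [E → v]
hhhhvvEEE ⇒ hhhhvvvEE   [E → v]
hhhhvvvEE ⇒ hhhhvvvvE   [E → v]
hhhhvvvvE ⇒ hhhhvvvvv   [E → v]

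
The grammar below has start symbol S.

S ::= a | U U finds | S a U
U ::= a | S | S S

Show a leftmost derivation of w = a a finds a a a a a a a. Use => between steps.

S => S a U => S a U a U => S a U a U a U => U U finds a U a U a U => S U finds a U a U a U => a U finds a U a U a U => a a finds a U a U a U => a a finds a S S a U a U => a a finds a a S a U a U => a a finds a a a a U a U => a a finds a a a a a a U => a a finds a a a a a a a

S => S a U   [S ::= S a U]
S a U => S a U a U   [S ::= S a U]
S a U a U => S a U a U a U   [S ::= S a U]
S a U a U a U => U U finds a U a U a U   [S ::= U U finds]
U U finds a U a U a U => S U finds a U a U a U   [U ::= S]
S U finds a U a U a U => a U finds a U a U a U   [S ::= a]
a U finds a U a U a U => a a finds a U a U a U   [U ::= a]
a a finds a U a U a U => a a finds a S S a U a U   [U ::= S S]
a a finds a S S a U a U => a a finds a a S a U a U   [S ::= a]
a a finds a a S a U a U => a a finds a a a a U a U   [S ::= a]
a a finds a a a a U a U => a a finds a a a a a a U   [U ::= a]
a a finds a a a a a a U => a a finds a a a a a a a   [U ::= a]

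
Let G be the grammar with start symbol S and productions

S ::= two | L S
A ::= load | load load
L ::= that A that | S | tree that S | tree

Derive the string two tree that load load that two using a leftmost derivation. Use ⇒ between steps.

S ⇒ L S   [S ::= L S]
L S ⇒ S S   [L ::= S]
S S ⇒ two S   [S ::= two]
two S ⇒ two L S   [S ::= L S]
two L S ⇒ two tree S   [L ::= tree]
two tree S ⇒ two tree L S   [S ::= L S]
two tree L S ⇒ two tree that A that S   [L ::= that A that]
two tree that A that S ⇒ two tree that load load that S   [A ::= load load]
two tree that load load that S ⇒ two tree that load load that two   [S ::= two]

S ⇒ L S ⇒ S S ⇒ two S ⇒ two L S ⇒ two tree S ⇒ two tree L S ⇒ two tree that A that S ⇒ two tree that load load that S ⇒ two tree that load load that two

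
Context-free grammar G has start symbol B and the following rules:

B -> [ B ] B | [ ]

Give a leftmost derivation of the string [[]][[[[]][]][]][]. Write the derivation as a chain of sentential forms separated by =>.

B => [B]B   [B -> [ B ] B]
[B]B => [[]]B   [B -> [ ]]
[[]]B => [[]][B]B   [B -> [ B ] B]
[[]][B]B => [[]][[B]B]B   [B -> [ B ] B]
[[]][[B]B]B => [[]][[[B]B]B]B   [B -> [ B ] B]
[[]][[[B]B]B]B => [[]][[[[]]B]B]B   [B -> [ ]]
[[]][[[[]]B]B]B => [[]][[[[]][]]B]B   [B -> [ ]]
[[]][[[[]][]]B]B => [[]][[[[]][]][]]B   [B -> [ ]]
[[]][[[[]][]][]]B => [[]][[[[]][]][]][]   [B -> [ ]]

B=>[B]B=>[[]]B=>[[]][B]B=>[[]][[B]B]B=>[[]][[[B]B]B]B=>[[]][[[[]]B]B]B=>[[]][[[[]][]]B]B=>[[]][[[[]][]][]]B=>[[]][[[[]][]][]][]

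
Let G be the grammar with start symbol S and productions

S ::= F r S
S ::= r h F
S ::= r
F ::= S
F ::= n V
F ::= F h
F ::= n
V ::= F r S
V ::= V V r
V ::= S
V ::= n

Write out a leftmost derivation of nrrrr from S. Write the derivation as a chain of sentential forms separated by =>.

S => FrS => SrS => FrSrS => nrSrS => nrrrS => nrrrr

S => FrS   [S ::= F r S]
FrS => SrS   [F ::= S]
SrS => FrSrS   [S ::= F r S]
FrSrS => nrSrS   [F ::= n]
nrSrS => nrrrS   [S ::= r]
nrrrS => nrrrr   [S ::= r]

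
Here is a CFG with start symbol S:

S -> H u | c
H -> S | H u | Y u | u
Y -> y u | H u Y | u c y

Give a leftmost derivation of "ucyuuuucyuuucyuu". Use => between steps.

S => Hu => Yuu => HuYuu => HuuYuu => YuuuYuu => ucyuuuYuu => ucyuuuHuYuu => ucyuuuYuuYuu => ucyuuuucyuuYuu => ucyuuuucyuuucyuu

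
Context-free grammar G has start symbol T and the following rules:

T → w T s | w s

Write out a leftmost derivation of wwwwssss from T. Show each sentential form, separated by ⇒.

T ⇒ wTs ⇒ wwTss ⇒ wwwTsss ⇒ wwwwssss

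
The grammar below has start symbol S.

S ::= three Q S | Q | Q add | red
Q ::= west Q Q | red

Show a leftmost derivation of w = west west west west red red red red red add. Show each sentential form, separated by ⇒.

S ⇒ Q add ⇒ west Q Q add ⇒ west west Q Q Q add ⇒ west west west Q Q Q Q add ⇒ west west west west Q Q Q Q Q add ⇒ west west west west red Q Q Q Q add ⇒ west west west west red red Q Q Q add ⇒ west west west west red red red Q Q add ⇒ west west west west red red red red Q add ⇒ west west west west red red red red red add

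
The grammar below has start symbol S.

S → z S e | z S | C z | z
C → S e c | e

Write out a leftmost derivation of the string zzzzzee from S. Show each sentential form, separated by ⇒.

S ⇒ zSe   [S → z S e]
zSe ⇒ zzSee   [S → z S e]
zzSee ⇒ zzzSee   [S → z S]
zzzSee ⇒ zzzzSee   [S → z S]
zzzzSee ⇒ zzzzzee   [S → z]

S ⇒ zSe ⇒ zzSee ⇒ zzzSee ⇒ zzzzSee ⇒ zzzzzee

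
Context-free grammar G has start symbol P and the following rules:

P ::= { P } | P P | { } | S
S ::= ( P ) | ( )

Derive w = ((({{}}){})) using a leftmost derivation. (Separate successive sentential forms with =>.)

P => S   [P ::= S]
S => (P)   [S ::= ( P )]
(P) => (S)   [P ::= S]
(S) => ((P))   [S ::= ( P )]
((P)) => ((PP))   [P ::= P P]
((PP)) => ((SP))   [P ::= S]
((SP)) => (((P)P))   [S ::= ( P )]
(((P)P)) => ((({P})P))   [P ::= { P }]
((({P})P)) => ((({{}})P))   [P ::= { }]
((({{}})P)) => ((({{}}){}))   [P ::= { }]

P => S => (P) => (S) => ((P)) => ((PP)) => ((SP)) => (((P)P)) => ((({P})P)) => ((({{}})P)) => ((({{}}){}))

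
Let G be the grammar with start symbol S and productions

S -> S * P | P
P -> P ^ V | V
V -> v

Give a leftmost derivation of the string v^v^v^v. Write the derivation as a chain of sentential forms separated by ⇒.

S ⇒ P ⇒ P^V ⇒ P^V^V ⇒ P^V^V^V ⇒ V^V^V^V ⇒ v^V^V^V ⇒ v^v^V^V ⇒ v^v^v^V ⇒ v^v^v^v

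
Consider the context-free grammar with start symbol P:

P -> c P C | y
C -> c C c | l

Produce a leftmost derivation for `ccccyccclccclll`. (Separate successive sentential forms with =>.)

P => cPC => ccPCC => cccPCCC => ccccPCCCC => ccccyCCCC => ccccycCcCCC => ccccyccCccCCC => ccccycccCcccCCC => ccccyccclcccCCC => ccccyccclccclCC => ccccyccclcccllC => ccccyccclccclll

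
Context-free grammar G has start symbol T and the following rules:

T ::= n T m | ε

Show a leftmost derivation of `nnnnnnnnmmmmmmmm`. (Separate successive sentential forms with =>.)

T => nTm => nnTmm => nnnTmmm => nnnnTmmmm => nnnnnTmmmmm => nnnnnnTmmmmmm => nnnnnnnTmmmmmmm => nnnnnnnnTmmmmmmmm => nnnnnnnnmmmmmmmm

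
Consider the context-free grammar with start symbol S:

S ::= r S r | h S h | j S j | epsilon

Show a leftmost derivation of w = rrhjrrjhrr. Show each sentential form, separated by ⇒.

S ⇒ rSr ⇒ rrSrr ⇒ rrhShrr ⇒ rrhjSjhrr ⇒ rrhjrSrjhrr ⇒ rrhjrrjhrr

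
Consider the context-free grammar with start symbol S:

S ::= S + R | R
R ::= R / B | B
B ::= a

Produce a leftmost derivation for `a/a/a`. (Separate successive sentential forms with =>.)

S=>R=>R/B=>R/B/B=>B/B/B=>a/B/B=>a/a/B=>a/a/a

S => R   [S ::= R]
R => R/B   [R ::= R / B]
R/B => R/B/B   [R ::= R / B]
R/B/B => B/B/B   [R ::= B]
B/B/B => a/B/B   [B ::= a]
a/B/B => a/a/B   [B ::= a]
a/a/B => a/a/a   [B ::= a]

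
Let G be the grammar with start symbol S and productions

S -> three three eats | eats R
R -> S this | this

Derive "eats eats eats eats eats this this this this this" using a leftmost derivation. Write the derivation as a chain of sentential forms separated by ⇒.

S ⇒ eats R ⇒ eats S this ⇒ eats eats R this ⇒ eats eats S this this ⇒ eats eats eats R this this ⇒ eats eats eats S this this this ⇒ eats eats eats eats R this this this ⇒ eats eats eats eats S this this this this ⇒ eats eats eats eats eats R this this this this ⇒ eats eats eats eats eats this this this this this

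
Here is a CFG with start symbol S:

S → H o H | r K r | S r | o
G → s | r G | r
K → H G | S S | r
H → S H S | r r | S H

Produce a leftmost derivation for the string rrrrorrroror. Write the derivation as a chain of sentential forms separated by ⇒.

S ⇒ rKr   [S → r K r]
rKr ⇒ rSSr   [K → S S]
rSSr ⇒ rrKrSr   [S → r K r]
rrKrSr ⇒ rrSSrSr   [K → S S]
rrSSrSr ⇒ rrSrSrSr   [S → S r]
rrSrSrSr ⇒ rrHoHrSrSr   [S → H o H]
rrHoHrSrSr ⇒ rrrroHrSrSr   [H → r r]
rrrroHrSrSr ⇒ rrrrorrrSrSr   [H → r r]
rrrrorrrSrSr ⇒ rrrrorrrorSr   [S → o]
rrrrorrrorSr ⇒ rrrrorrroror   [S → o]

S ⇒ rKr ⇒ rSSr ⇒ rrKrSr ⇒ rrSSrSr ⇒ rrSrSrSr ⇒ rrHoHrSrSr ⇒ rrrroHrSrSr ⇒ rrrrorrrSrSr ⇒ rrrrorrrorSr ⇒ rrrrorrroror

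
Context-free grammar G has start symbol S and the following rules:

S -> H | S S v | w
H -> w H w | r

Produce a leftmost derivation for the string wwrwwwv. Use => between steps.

S => SSv   [S -> S S v]
SSv => HSv   [S -> H]
HSv => wHwSv   [H -> w H w]
wHwSv => wwHwwSv   [H -> w H w]
wwHwwSv => wwrwwSv   [H -> r]
wwrwwSv => wwrwwwv   [S -> w]

S=>SSv=>HSv=>wHwSv=>wwHwwSv=>wwrwwSv=>wwrwwwv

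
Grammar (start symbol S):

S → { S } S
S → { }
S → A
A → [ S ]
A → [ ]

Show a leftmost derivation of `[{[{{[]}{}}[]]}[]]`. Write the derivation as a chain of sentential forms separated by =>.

S => A => [S] => [{S}S] => [{A}S] => [{[S]}S] => [{[{S}S]}S] => [{[{{S}S}S]}S] => [{[{{A}S}S]}S] => [{[{{[]}S}S]}S] => [{[{{[]}{}}S]}S] => [{[{{[]}{}}A]}S] => [{[{{[]}{}}[]]}S] => [{[{{[]}{}}[]]}A] => [{[{{[]}{}}[]]}[]]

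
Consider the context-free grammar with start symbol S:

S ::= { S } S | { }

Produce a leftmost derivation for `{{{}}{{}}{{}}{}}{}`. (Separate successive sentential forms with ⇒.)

S ⇒ {S}S ⇒ {{S}S}S ⇒ {{{}}S}S ⇒ {{{}}{S}S}S ⇒ {{{}}{{}}S}S ⇒ {{{}}{{}}{S}S}S ⇒ {{{}}{{}}{{}}S}S ⇒ {{{}}{{}}{{}}{}}S ⇒ {{{}}{{}}{{}}{}}{}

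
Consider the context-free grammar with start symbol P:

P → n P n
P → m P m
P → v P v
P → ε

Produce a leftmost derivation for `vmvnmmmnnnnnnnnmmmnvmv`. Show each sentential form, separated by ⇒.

P ⇒ vPv ⇒ vmPmv ⇒ vmvPvmv ⇒ vmvnPnvmv ⇒ vmvnmPmnvmv ⇒ vmvnmmPmmnvmv ⇒ vmvnmmmPmmmnvmv ⇒ vmvnmmmnPnmmmnvmv ⇒ vmvnmmmnnPnnmmmnvmv ⇒ vmvnmmmnnnPnnnmmmnvmv ⇒ vmvnmmmnnnnPnnnnmmmnvmv ⇒ vmvnmmmnnnnnnnnmmmnvmv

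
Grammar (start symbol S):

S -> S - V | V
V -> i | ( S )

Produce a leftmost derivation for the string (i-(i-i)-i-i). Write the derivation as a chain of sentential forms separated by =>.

S => V   [S -> V]
V => (S)   [V -> ( S )]
(S) => (S-V)   [S -> S - V]
(S-V) => (S-V-V)   [S -> S - V]
(S-V-V) => (S-V-V-V)   [S -> S - V]
(S-V-V-V) => (V-V-V-V)   [S -> V]
(V-V-V-V) => (i-V-V-V)   [V -> i]
(i-V-V-V) => (i-(S)-V-V)   [V -> ( S )]
(i-(S)-V-V) => (i-(S-V)-V-V)   [S -> S - V]
(i-(S-V)-V-V) => (i-(V-V)-V-V)   [S -> V]
(i-(V-V)-V-V) => (i-(i-V)-V-V)   [V -> i]
(i-(i-V)-V-V) => (i-(i-i)-V-V)   [V -> i]
(i-(i-i)-V-V) => (i-(i-i)-i-V)   [V -> i]
(i-(i-i)-i-V) => (i-(i-i)-i-i)   [V -> i]

S => V => (S) => (S-V) => (S-V-V) => (S-V-V-V) => (V-V-V-V) => (i-V-V-V) => (i-(S)-V-V) => (i-(S-V)-V-V) => (i-(V-V)-V-V) => (i-(i-V)-V-V) => (i-(i-i)-V-V) => (i-(i-i)-i-V) => (i-(i-i)-i-i)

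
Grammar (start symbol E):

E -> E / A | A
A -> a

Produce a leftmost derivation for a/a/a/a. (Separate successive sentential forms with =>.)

E => E/A   [E -> E / A]
E/A => E/A/A   [E -> E / A]
E/A/A => E/A/A/A   [E -> E / A]
E/A/A/A => A/A/A/A   [E -> A]
A/A/A/A => a/A/A/A   [A -> a]
a/A/A/A => a/a/A/A   [A -> a]
a/a/A/A => a/a/a/A   [A -> a]
a/a/a/A => a/a/a/a   [A -> a]

E => E/A => E/A/A => E/A/A/A => A/A/A/A => a/A/A/A => a/a/A/A => a/a/a/A => a/a/a/a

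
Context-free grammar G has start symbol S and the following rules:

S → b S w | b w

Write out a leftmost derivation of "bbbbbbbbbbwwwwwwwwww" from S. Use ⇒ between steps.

S ⇒ bSw ⇒ bbSww ⇒ bbbSwww ⇒ bbbbSwwww ⇒ bbbbbSwwwww ⇒ bbbbbbSwwwwww ⇒ bbbbbbbSwwwwwww ⇒ bbbbbbbbSwwwwwwww ⇒ bbbbbbbbbSwwwwwwwww ⇒ bbbbbbbbbbwwwwwwwwww

S ⇒ bSw   [S → b S w]
bSw ⇒ bbSww   [S → b S w]
bbSww ⇒ bbbSwww   [S → b S w]
bbbSwww ⇒ bbbbSwwww   [S → b S w]
bbbbSwwww ⇒ bbbbbSwwwww   [S → b S w]
bbbbbSwwwww ⇒ bbbbbbSwwwwww   [S → b S w]
bbbbbbSwwwwww ⇒ bbbbbbbSwwwwwww   [S → b S w]
bbbbbbbSwwwwwww ⇒ bbbbbbbbSwwwwwwww   [S → b S w]
bbbbbbbbSwwwwwwww ⇒ bbbbbbbbbSwwwwwwwww   [S → b S w]
bbbbbbbbbSwwwwwwwww ⇒ bbbbbbbbbbwwwwwwwwww   [S → b w]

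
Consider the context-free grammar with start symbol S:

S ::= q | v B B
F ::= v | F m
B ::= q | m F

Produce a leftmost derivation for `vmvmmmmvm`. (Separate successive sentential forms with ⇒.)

S⇒vBB⇒vmFB⇒vmFmB⇒vmFmmB⇒vmFmmmB⇒vmvmmmB⇒vmvmmmmF⇒vmvmmmmFm⇒vmvmmmmvm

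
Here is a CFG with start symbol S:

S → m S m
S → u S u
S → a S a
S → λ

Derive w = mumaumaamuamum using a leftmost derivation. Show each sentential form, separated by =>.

S => mSm => muSum => mumSmum => mumaSamum => mumauSuamum => mumaumSmuamum => mumaumaSamuamum => mumaumaamuamum

S => mSm   [S → m S m]
mSm => muSum   [S → u S u]
muSum => mumSmum   [S → m S m]
mumSmum => mumaSamum   [S → a S a]
mumaSamum => mumauSuamum   [S → u S u]
mumauSuamum => mumaumSmuamum   [S → m S m]
mumaumSmuamum => mumaumaSamuamum   [S → a S a]
mumaumaSamuamum => mumaumaamuamum   [S → λ]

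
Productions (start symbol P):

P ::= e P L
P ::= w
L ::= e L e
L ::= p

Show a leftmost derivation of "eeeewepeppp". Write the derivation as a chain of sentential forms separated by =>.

P => ePL => eePLL => eeePLLL => eeeePLLLL => eeeewLLLL => eeeeweLeLLL => eeeewepeLLL => eeeewepepLL => eeeewepeppL => eeeewepeppp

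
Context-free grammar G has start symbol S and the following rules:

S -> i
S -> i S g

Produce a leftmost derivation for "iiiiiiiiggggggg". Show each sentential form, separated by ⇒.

S⇒iSg⇒iiSgg⇒iiiSggg⇒iiiiSgggg⇒iiiiiSggggg⇒iiiiiiSgggggg⇒iiiiiiiSggggggg⇒iiiiiiiiggggggg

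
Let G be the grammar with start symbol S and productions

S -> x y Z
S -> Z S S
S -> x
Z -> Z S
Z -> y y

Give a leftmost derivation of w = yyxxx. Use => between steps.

S => ZSS => ZSSS => yySSS => yyxSS => yyxxS => yyxxx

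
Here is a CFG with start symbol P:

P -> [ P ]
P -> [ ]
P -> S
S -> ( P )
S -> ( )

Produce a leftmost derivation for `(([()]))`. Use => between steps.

P => S => (P) => (S) => ((P)) => (([P])) => (([S])) => (([()]))

P => S   [P -> S]
S => (P)   [S -> ( P )]
(P) => (S)   [P -> S]
(S) => ((P))   [S -> ( P )]
((P)) => (([P]))   [P -> [ P ]]
(([P])) => (([S]))   [P -> S]
(([S])) => (([()]))   [S -> ( )]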